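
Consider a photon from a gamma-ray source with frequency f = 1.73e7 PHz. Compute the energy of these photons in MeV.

71.5 MeV

In SI units: f = 1.73e7 PHz = 1.73e22 Hz.
For a photon E = hf, so E = 1.146e-11 J.
Converting to MeV: E = 71.55 MeV ≈ 71.5 MeV.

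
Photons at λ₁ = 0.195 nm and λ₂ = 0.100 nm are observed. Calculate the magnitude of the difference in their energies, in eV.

Using E = hc/λ: E₁ = 1.019 × 10^-15 J, E₂ = 1.986 × 10^-15 J.
|ΔE| = |1.019 × 10^-15 − 1.986 × 10^-15| = 9.68 × 10^-16 J = 6040 eV.

6040 eV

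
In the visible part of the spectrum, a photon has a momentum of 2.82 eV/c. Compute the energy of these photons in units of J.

(c = 2.99792458e8 m/s, 1 eV = 1.602176634e-19 J.)
First convert: p = 2.82 eV/c = 1.5071e-27 kg·m/s.
Apply E = pc: E = 4.518e-19 J.
So E ≈ 4.52e-19 J.

4.52e-19 J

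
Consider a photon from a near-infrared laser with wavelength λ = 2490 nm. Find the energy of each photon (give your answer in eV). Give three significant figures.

Use h = 6.62607015e-34 J·s, c = 2.99792458e8 m/s, 1 eV = 1.602176634e-19 J.
First convert: λ = 2490 nm = 2.49e-6 m.
Apply E = hc/λ: E = 7.978e-20 J.
Converting to eV: E = 0.4979 eV ≈ 0.498 eV.

0.498 eV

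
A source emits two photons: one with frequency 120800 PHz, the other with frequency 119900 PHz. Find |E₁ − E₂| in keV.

3.72 keV

Using E = hf: E₁ = 8.0043 × 10^-14 J, E₂ = 7.9447 × 10^-14 J.
|ΔE| = |8.0043 × 10^-14 − 7.9447 × 10^-14| = 5.96 × 10^-16 J = 3.72 keV.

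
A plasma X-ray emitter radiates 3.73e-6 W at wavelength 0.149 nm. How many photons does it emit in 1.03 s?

2.88e9 photons

Total energy: E_total = P·t = 3.73e-6 × 1.03 = 3.842e-6 J.
Per-photon energy: E = 1.333e-15 J.
N = E_total / E_photon = 2.88e9.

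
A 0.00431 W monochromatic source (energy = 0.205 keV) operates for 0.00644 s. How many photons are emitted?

8.45 × 10^11 photons

Total energy: E_total = P·t = 0.00431 × 0.00644 = 2.776 × 10^-5 J.
Per-photon energy: E = 3.284 × 10^-17 J.
N = E_total / E_photon = 8.45 × 10^11.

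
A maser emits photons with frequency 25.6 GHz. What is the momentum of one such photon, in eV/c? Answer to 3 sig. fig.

In SI units: f = 25.6 GHz = 2.56·10^10 Hz.
Apply p = hf/c: p = 5.658·10^-32 kg·m/s.
Converting to eV/c: p = 1.059·10^-4 eV/c ≈ 1.06·10^-4 eV/c.

1.06·10^-4 eV/c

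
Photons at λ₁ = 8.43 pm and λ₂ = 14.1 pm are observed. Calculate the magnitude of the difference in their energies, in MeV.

0.0591 MeV

Using E = hc/λ: E₁ = 2.356e-14 J, E₂ = 1.409e-14 J.
|ΔE| = |2.356e-14 − 1.409e-14| = 9.48e-15 J = 0.0591 MeV.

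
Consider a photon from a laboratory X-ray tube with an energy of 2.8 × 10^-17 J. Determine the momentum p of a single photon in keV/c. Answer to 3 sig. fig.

The photon relation is p = E/c, giving p = 9.340 × 10^-26 kg·m/s.
Converting to keV/c: p = 0.1748 keV/c ≈ 0.175 keV/c.

0.175 keV/c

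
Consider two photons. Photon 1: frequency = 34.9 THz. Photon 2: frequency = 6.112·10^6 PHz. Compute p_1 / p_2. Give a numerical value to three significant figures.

p_1 = 7.714·10^-29 kg·m/s (from frequency = 34.9 THz, via p = hf/c).
p_2 = 1.351·10^-20 kg·m/s (from frequency = 6.112·10^6 PHz, via p = hf/c).
Ratio = 7.714·10^-29 / 1.351·10^-20 = 5.71·10^-9.

5.71·10^-9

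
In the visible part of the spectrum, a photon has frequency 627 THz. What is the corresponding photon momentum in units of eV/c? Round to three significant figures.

2.59 eV/c

In SI units: f = 627 THz = 6.27e14 Hz.
Since p = hf/c for a photon, p = 1.386e-27 kg·m/s.
Converting to eV/c: p = 2.593 eV/c ≈ 2.59 eV/c.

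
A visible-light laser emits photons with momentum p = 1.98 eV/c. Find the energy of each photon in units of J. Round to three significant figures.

Use c = 2.99792458e8 m/s, 1 eV = 1.602176634e-19 J.
First convert: p = 1.98 eV/c = 1.0582e-27 kg·m/s.
For a photon E = pc, so E = 3.172e-19 J.
So E ≈ 3.17e-19 J.

3.17e-19 J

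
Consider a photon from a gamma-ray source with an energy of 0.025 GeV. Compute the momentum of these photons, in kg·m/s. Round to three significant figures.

Take c = 2.99792458·10^8 m/s, 1 eV = 1.602176634·10^-19 J.
Convert to SI: E = 0.025 GeV = 4.0054·10^-12 J.
For a photon p = E/c, so p = 1.336·10^-20 kg·m/s.
So p ≈ 1.34·10^-20 kg·m/s.

1.34·10^-20 kg·m/s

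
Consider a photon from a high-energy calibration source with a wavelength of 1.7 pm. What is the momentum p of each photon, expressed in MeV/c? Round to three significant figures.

Take h = 6.62607015e-34 J·s, c = 2.99792458e8 m/s, 1 eV = 1.602176634e-19 J.
Convert to SI: λ = 1.7 pm = 1.7e-12 m.
Since p = h/λ for a photon, p = 3.898e-22 kg·m/s.
Converting to MeV/c: p = 0.7293 MeV/c ≈ 0.729 MeV/c.

0.729 MeV/c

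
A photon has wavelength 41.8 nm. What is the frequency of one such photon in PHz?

In SI units: λ = 41.8 nm = 4.18·10^-8 m.
Since f = c/λ for a photon, f = 7.172·10^15 Hz.
Converting to PHz: f = 7.172 PHz ≈ 7.17 PHz.

7.17 PHz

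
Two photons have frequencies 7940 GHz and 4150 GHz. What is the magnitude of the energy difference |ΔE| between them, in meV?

15.7 meV

Using E = hf: E₁ = 5.261 × 10^-21 J, E₂ = 2.750 × 10^-21 J.
|ΔE| = |5.261 × 10^-21 − 2.750 × 10^-21| = 2.51 × 10^-21 J = 15.7 meV.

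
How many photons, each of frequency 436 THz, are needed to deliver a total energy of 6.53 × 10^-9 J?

2.26 × 10^10 photons

Per-photon energy: E = 2.889 × 10^-19 J (from frequency = 436 THz).
N = E_total / E_photon = 6.53 × 10^-9 J / 2.889 × 10^-19 J = 2.26 × 10^10.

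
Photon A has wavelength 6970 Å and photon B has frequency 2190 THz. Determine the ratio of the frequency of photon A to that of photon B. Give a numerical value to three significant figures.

0.196

f_A = 4.301e14 Hz (from wavelength = 6970 Å, via f = c/λ).
f_B = 2.190e15 Hz (from frequency = 2190 THz, via f given directly).
Ratio = 4.301e14 / 2.190e15 = 0.196.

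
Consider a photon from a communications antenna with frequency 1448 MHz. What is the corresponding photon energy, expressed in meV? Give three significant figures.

(h = 6.62607015e-34 J·s, 1 eV = 1.602176634e-19 J.)
In SI units: f = 1448 MHz = 1.448e9 Hz.
Apply E = hf: E = 9.595e-25 J.
Converting to meV: E = 0.005988 meV ≈ 5.99e-3 meV.

5.99e-3 meV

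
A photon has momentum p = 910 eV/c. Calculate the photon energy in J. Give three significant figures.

1.46 × 10^-16 J

In SI units: p = 910 eV/c = 4.8633 × 10^-25 kg·m/s.
Since E = pc for a photon, E = 1.458 × 10^-16 J.
So E ≈ 1.46 × 10^-16 J.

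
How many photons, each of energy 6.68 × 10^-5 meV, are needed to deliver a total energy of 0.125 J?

1.17 × 10^25 photons

Per-photon energy: E = 1.070 × 10^-26 J (from energy = 6.68 × 10^-5 meV).
N = E_total / E_photon = 0.125 J / 1.070 × 10^-26 J = 1.17 × 10^25.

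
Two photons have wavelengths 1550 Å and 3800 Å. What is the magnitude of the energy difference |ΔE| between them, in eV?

Using E = hc/λ: E₁ = 1.282e-18 J, E₂ = 5.227e-19 J.
|ΔE| = |1.282e-18 − 5.227e-19| = 7.59e-19 J = 4.74 eV.

4.74 eV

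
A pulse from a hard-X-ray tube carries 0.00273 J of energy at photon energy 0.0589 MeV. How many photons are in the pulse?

2.89·10^11 photons

Per-photon energy: E = 9.437·10^-15 J (from energy = 0.0589 MeV).
N = E_total / E_photon = 0.00273 J / 9.437·10^-15 J = 2.89·10^11.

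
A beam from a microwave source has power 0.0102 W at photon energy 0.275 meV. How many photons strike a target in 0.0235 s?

5.44·10^18 photons

Total energy: E_total = P·t = 0.0102 × 0.0235 = 2.397·10^-4 J.
Per-photon energy: E = 4.406·10^-23 J.
N = E_total / E_photon = 5.44·10^18.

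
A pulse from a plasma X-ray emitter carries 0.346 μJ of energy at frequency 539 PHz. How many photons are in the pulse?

9.69e8 photons

Per-photon energy: E = 3.571e-16 J (from frequency = 539 PHz).
N = E_total / E_photon = 3.46e-7 J / 3.571e-16 J = 9.69e8.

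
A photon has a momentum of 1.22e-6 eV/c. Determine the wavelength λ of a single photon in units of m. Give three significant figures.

Use h = 6.62607015e-34 J·s, c = 2.99792458e8 m/s, 1 eV = 1.602176634e-19 J.
First convert: p = 1.22e-6 eV/c = 6.5200e-34 kg·m/s.
The photon relation is λ = h/p, giving λ = 1.016 m.
So λ ≈ 1.02 m.

1.02 m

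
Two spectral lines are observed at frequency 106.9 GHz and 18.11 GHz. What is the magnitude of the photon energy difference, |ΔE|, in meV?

Using E = hf: E₁ = 7.0833e-23 J, E₂ = 1.2000e-23 J.
|ΔE| = |7.0833e-23 − 1.2000e-23| = 5.88e-23 J = 0.367 meV.

0.367 meV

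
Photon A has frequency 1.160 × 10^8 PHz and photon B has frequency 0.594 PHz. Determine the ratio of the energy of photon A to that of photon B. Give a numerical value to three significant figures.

E_A = 7.686 × 10^-11 J (from frequency = 1.160 × 10^8 PHz, via E = hf).
E_B = 3.936 × 10^-19 J (from frequency = 0.594 PHz, via E = hf).
Ratio = 7.686 × 10^-11 / 3.936 × 10^-19 = 1.95 × 10^8.

1.95 × 10^8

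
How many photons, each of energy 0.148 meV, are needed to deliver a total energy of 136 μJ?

5.74e18 photons

Per-photon energy: E = 2.371e-23 J (from energy = 0.148 meV).
N = E_total / E_photon = 1.36e-4 J / 2.371e-23 J = 5.74e18.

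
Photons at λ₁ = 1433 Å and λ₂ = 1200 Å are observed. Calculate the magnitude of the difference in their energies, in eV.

1.68 eV

Using E = hc/λ: E₁ = 1.3862e-18 J, E₂ = 1.6554e-18 J.
|ΔE| = |1.3862e-18 − 1.6554e-18| = 2.69e-19 J = 1.68 eV.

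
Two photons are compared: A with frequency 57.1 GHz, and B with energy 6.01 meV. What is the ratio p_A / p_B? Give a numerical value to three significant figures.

0.0393

p_A = 1.262e-31 kg·m/s (from frequency = 57.1 GHz, via p = hf/c).
p_B = 3.212e-30 kg·m/s (from energy = 6.01 meV, via p = E/c).
Ratio = 1.262e-31 / 3.212e-30 = 0.0393.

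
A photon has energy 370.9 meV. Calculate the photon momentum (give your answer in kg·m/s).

(c = 2.99792458e8 m/s, 1 eV = 1.602176634e-19 J.)
Convert to SI: E = 370.9 meV = 5.9425e-20 J.
The photon relation is p = E/c, giving p = 1.982e-28 kg·m/s.
So p ≈ 1.98e-28 kg·m/s.

1.98e-28 kg·m/s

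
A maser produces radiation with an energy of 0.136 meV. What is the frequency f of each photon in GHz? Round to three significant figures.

32.9 GHz

Convert to SI: E = 0.136 meV = 2.1790 × 10^-23 J.
Apply f = E/h: f = 3.288 × 10^10 Hz.
Converting to GHz: f = 32.88 GHz ≈ 32.9 GHz.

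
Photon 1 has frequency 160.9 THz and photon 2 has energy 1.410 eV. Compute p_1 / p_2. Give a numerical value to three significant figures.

0.472

p_1 = 3.556e-28 kg·m/s (from frequency = 160.9 THz, via p = hf/c).
p_2 = 7.535e-28 kg·m/s (from energy = 1.410 eV, via p = E/c).
Ratio = 3.556e-28 / 7.535e-28 = 0.472.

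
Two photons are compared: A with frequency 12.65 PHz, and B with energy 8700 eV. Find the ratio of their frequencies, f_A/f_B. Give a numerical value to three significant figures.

f_A = 1.265·10^16 Hz (from frequency = 12.65 PHz, via f given directly).
f_B = 2.104·10^18 Hz (from energy = 8700 eV, via f = E/h).
Ratio = 1.265·10^16 / 2.104·10^18 = 6.01·10^-3.

6.01·10^-3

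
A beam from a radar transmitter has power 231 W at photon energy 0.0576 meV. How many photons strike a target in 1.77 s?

Total energy: E_total = P·t = 231 × 1.77 = 408.9 J.
Per-photon energy: E = 9.229 × 10^-24 J.
N = E_total / E_photon = 4.43 × 10^25.

4.43 × 10^25 photons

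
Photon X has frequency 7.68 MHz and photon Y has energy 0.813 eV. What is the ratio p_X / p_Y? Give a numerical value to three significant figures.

p_X = 1.697·10^-35 kg·m/s (from frequency = 7.68 MHz, via p = hf/c).
p_Y = 4.345·10^-28 kg·m/s (from energy = 0.813 eV, via p = E/c).
Ratio = 1.697·10^-35 / 4.345·10^-28 = 3.91·10^-8.

3.91·10^-8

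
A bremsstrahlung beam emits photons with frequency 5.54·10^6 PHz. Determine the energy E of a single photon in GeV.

In SI units: f = 5.54·10^6 PHz = 5.54·10^21 Hz.
For a photon E = hf, so E = 3.671·10^-12 J.
Converting to GeV: E = 0.02291 GeV ≈ 0.0229 GeV.

0.0229 GeV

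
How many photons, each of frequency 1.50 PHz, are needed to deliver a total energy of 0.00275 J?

Per-photon energy: E = 9.939e-19 J (from frequency = 1.50 PHz).
N = E_total / E_photon = 0.00275 J / 9.939e-19 J = 2.77e15.

2.77e15 photons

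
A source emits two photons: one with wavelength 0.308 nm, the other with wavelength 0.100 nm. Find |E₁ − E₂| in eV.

8370 eV

Using E = hc/λ: E₁ = 6.449e-16 J, E₂ = 1.986e-15 J.
|ΔE| = |6.449e-16 − 1.986e-15| = 1.34e-15 J = 8370 eV.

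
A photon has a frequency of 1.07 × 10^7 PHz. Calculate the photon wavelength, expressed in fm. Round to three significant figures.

28.0 fm

Use c = 2.99792458 × 10^8 m/s.
First convert: f = 1.07 × 10^7 PHz = 1.07 × 10^22 Hz.
Since λ = c/f for a photon, λ = 2.802 × 10^-14 m.
Converting to fm: λ = 28.02 fm ≈ 28.0 fm.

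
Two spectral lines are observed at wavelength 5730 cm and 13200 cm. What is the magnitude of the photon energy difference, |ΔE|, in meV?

1.22e-5 meV

Using E = hc/λ: E₁ = 3.467e-27 J, E₂ = 1.505e-27 J.
|ΔE| = |3.467e-27 − 1.505e-27| = 1.96e-27 J = 1.22e-5 meV.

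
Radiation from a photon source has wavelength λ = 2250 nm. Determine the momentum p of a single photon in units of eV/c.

Convert to SI: λ = 2250 nm = 2.25 × 10^-6 m.
The photon relation is p = h/λ, giving p = 2.945 × 10^-28 kg·m/s.
Converting to eV/c: p = 0.5510 eV/c ≈ 0.551 eV/c.

0.551 eV/c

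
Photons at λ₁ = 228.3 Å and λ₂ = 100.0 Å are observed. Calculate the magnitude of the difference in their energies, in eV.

69.7 eV

Using E = hc/λ: E₁ = 8.7010e-18 J, E₂ = 1.9864e-17 J.
|ΔE| = |8.7010e-18 − 1.9864e-17| = 1.12e-17 J = 69.7 eV.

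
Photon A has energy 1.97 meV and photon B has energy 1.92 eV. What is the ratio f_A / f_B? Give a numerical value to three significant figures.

f_A = 4.763·10^11 Hz (from energy = 1.97 meV, via f = E/h).
f_B = 4.643·10^14 Hz (from energy = 1.92 eV, via f = E/h).
Ratio = 4.763·10^11 / 4.643·10^14 = 1.03·10^-3.

1.03·10^-3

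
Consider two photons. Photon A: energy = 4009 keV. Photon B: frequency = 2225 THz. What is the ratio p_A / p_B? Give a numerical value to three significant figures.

4.36e5

p_A = 2.143e-21 kg·m/s (from energy = 4009 keV, via p = E/c).
p_B = 4.918e-27 kg·m/s (from frequency = 2225 THz, via p = hf/c).
Ratio = 2.143e-21 / 4.918e-27 = 4.36e5.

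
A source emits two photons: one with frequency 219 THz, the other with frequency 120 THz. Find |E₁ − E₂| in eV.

Using E = hf: E₁ = 1.451 × 10^-19 J, E₂ = 7.951 × 10^-20 J.
|ΔE| = |1.451 × 10^-19 − 7.951 × 10^-20| = 6.56 × 10^-20 J = 0.409 eV.

0.409 eV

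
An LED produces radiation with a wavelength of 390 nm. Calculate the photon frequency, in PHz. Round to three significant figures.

0.769 PHz

In SI units: λ = 390 nm = 3.90e-7 m.
Apply f = c/λ: f = 7.687e14 Hz.
Converting to PHz: f = 0.7687 PHz ≈ 0.769 PHz.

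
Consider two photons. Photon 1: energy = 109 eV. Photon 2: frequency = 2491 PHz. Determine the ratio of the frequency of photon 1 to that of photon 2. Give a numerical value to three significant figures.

0.0106

f_1 = 2.636 × 10^16 Hz (from energy = 109 eV, via f = E/h).
f_2 = 2.491 × 10^18 Hz (from frequency = 2491 PHz, via f given directly).
Ratio = 2.636 × 10^16 / 2.491 × 10^18 = 0.0106.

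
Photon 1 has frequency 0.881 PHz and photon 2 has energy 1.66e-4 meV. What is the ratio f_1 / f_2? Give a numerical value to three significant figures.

f_1 = 8.810e14 Hz (from frequency = 0.881 PHz, via f given directly).
f_2 = 4.014e7 Hz (from energy = 1.66e-4 meV, via f = E/h).
Ratio = 8.810e14 / 4.014e7 = 2.19e7.

2.19e7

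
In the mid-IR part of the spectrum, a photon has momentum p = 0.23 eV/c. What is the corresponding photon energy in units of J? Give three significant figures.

3.69e-20 J

Convert to SI: p = 0.23 eV/c = 1.2292e-28 kg·m/s.
For a photon E = pc, so E = 3.685e-20 J.
So E ≈ 3.69e-20 J.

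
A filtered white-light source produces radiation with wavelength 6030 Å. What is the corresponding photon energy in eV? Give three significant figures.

First convert: λ = 6030 Å = 6.03 × 10^-7 m.
The photon relation is E = hc/λ, giving E = 3.294 × 10^-19 J.
Converting to eV: E = 2.056 eV ≈ 2.06 eV.

2.06 eV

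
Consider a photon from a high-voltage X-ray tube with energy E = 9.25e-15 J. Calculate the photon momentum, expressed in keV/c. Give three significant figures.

(c = 2.99792458e8 m/s, 1 eV = 1.602176634e-19 J.)
Apply p = E/c: p = 3.085e-23 kg·m/s.
Converting to keV/c: p = 57.73 keV/c ≈ 57.7 keV/c.

57.7 keV/c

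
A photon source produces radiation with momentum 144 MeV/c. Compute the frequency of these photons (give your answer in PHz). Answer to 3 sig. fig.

3.48 × 10^7 PHz

Take h = 6.62607015 × 10^-34 J·s, c = 2.99792458 × 10^8 m/s, 1 eV = 1.602176634 × 10^-19 J.
Convert to SI: p = 144 MeV/c = 7.6958 × 10^-20 kg·m/s.
Apply f = pc/h: f = 3.482 × 10^22 Hz.
Converting to PHz: f = 3.482 × 10^7 PHz ≈ 3.48 × 10^7 PHz.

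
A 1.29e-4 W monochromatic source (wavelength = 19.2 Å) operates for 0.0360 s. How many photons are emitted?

Total energy: E_total = P·t = 1.29e-4 × 0.0360 = 4.644e-6 J.
Per-photon energy: E = 1.035e-16 J.
N = E_total / E_photon = 4.49e10.

4.49e10 photons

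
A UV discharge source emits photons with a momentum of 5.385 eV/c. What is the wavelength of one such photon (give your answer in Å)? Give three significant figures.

2300 Å

(h = 6.62607015 × 10^-34 J·s, c = 2.99792458 × 10^8 m/s, 1 eV = 1.602176634 × 10^-19 J.)
Convert to SI: p = 5.385 eV/c = 2.8779 × 10^-27 kg·m/s.
Apply λ = h/p: λ = 2.302 × 10^-7 m.
Converting to Å: λ = 2302 Å ≈ 2300 Å.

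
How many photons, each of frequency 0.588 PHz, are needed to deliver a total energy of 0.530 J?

1.36 × 10^18 photons

Per-photon energy: E = 3.896 × 10^-19 J (from frequency = 0.588 PHz).
N = E_total / E_photon = 0.530 J / 3.896 × 10^-19 J = 1.36 × 10^18.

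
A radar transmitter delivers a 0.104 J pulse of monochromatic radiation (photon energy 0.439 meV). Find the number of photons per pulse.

Per-photon energy: E = 7.034·10^-23 J (from energy = 0.439 meV).
N = E_total / E_photon = 0.104 J / 7.034·10^-23 J = 1.48·10^21.

1.48·10^21 photons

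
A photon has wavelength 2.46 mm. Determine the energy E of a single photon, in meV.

0.504 meV

Take h = 6.62607015 × 10^-34 J·s, c = 2.99792458 × 10^8 m/s, 1 eV = 1.602176634 × 10^-19 J.
First convert: λ = 2.46 mm = 0.00246 m.
For a photon E = hc/λ, so E = 8.075 × 10^-23 J.
Converting to meV: E = 0.5040 meV ≈ 0.504 meV.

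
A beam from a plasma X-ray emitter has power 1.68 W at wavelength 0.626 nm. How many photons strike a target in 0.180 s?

9.53 × 10^14 photons

Total energy: E_total = P·t = 1.68 × 0.180 = 0.3024 J.
Per-photon energy: E = 3.173 × 10^-16 J.
N = E_total / E_photon = 9.53 × 10^14.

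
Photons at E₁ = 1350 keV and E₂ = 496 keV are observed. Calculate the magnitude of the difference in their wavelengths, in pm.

1.58 pm

Using λ = hc/E: λ₁ = 9.184e-13 m, λ₂ = 2.500e-12 m.
|Δλ| = |9.184e-13 − 2.500e-12| = 1.58e-12 m = 1.58 pm.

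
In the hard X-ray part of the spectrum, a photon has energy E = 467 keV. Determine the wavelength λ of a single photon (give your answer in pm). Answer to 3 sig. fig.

2.65 pm

(h = 6.62607015e-34 J·s, c = 2.99792458e8 m/s, 1 eV = 1.602176634e-19 J.)
Convert to SI: E = 467 keV = 7.4822e-14 J.
Apply λ = hc/E: λ = 2.655e-12 m.
Converting to pm: λ = 2.655 pm ≈ 2.65 pm.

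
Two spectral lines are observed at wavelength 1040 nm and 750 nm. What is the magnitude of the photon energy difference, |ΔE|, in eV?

Using E = hc/λ: E₁ = 1.910 × 10^-19 J, E₂ = 2.649 × 10^-19 J.
|ΔE| = |1.910 × 10^-19 − 2.649 × 10^-19| = 7.39 × 10^-20 J = 0.461 eV.

0.461 eV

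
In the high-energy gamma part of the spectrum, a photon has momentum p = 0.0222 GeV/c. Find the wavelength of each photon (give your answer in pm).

0.0558 pm

First convert: p = 0.0222 GeV/c = 1.1864·10^-20 kg·m/s.
Since λ = h/p for a photon, λ = 5.585·10^-14 m.
Converting to pm: λ = 0.05585 pm ≈ 0.0558 pm.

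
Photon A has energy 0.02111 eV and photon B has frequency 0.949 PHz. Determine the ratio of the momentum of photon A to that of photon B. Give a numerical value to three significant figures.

5.38e-3

p_A = 1.128e-29 kg·m/s (from energy = 0.02111 eV, via p = E/c).
p_B = 2.097e-27 kg·m/s (from frequency = 0.949 PHz, via p = hf/c).
Ratio = 1.128e-29 / 2.097e-27 = 5.38e-3.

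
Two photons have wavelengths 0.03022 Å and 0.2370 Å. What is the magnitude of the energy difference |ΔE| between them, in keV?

358 keV

Using E = hc/λ: E₁ = 6.5733 × 10^-14 J, E₂ = 8.3816 × 10^-15 J.
|ΔE| = |6.5733 × 10^-14 − 8.3816 × 10^-15| = 5.74 × 10^-14 J = 358 keV.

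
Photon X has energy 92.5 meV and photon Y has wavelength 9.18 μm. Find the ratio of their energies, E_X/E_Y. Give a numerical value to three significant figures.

E_X = 1.482e-20 J (from energy = 92.5 meV, via E given directly).
E_Y = 2.164e-20 J (from wavelength = 9.18 μm, via E = hc/λ).
Ratio = 1.482e-20 / 2.164e-20 = 0.685.

0.685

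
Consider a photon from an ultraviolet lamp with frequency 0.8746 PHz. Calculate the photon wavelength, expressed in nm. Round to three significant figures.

Take c = 2.99792458e8 m/s.
In SI units: f = 0.8746 PHz = 8.746e14 Hz.
For a photon λ = c/f, so λ = 3.428e-7 m.
Converting to nm: λ = 342.8 nm ≈ 343 nm.

343 nm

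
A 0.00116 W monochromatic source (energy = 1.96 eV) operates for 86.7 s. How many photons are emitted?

3.20e17 photons

Total energy: E_total = P·t = 0.00116 × 86.7 = 0.1006 J.
Per-photon energy: E = 3.140e-19 J.
N = E_total / E_photon = 3.20e17.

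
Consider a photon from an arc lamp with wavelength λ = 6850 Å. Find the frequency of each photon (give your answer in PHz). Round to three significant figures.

0.438 PHz

Use c = 2.99792458 × 10^8 m/s.
Convert to SI: λ = 6850 Å = 6.85 × 10^-7 m.
Since f = c/λ for a photon, f = 4.377 × 10^14 Hz.
Converting to PHz: f = 0.4377 PHz ≈ 0.438 PHz.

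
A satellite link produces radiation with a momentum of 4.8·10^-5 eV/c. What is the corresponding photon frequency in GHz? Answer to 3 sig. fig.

Convert to SI: p = 4.8·10^-5 eV/c = 2.5653·10^-32 kg·m/s.
Apply f = pc/h: f = 1.161·10^10 Hz.
Converting to GHz: f = 11.61 GHz ≈ 11.6 GHz.

11.6 GHz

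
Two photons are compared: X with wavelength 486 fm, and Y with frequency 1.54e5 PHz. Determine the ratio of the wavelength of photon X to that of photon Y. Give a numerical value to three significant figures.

0.250

λ_X = 4.860e-13 m (from wavelength = 486 fm, via λ given directly).
λ_Y = 1.947e-12 m (from frequency = 1.54e5 PHz, via λ = c/f).
Ratio = 4.860e-13 / 1.947e-12 = 0.250.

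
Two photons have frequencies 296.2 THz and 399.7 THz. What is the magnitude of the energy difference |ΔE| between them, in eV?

0.428 eV

Using E = hf: E₁ = 1.9626·10^-19 J, E₂ = 2.6484·10^-19 J.
|ΔE| = |1.9626·10^-19 − 2.6484·10^-19| = 6.86·10^-20 J = 0.428 eV.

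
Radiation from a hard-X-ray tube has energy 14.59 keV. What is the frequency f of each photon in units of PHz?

In SI units: E = 14.59 keV = 2.3376·10^-15 J.
Apply f = E/h: f = 3.528·10^18 Hz.
Converting to PHz: f = 3528 PHz ≈ 3530 PHz.

3530 PHz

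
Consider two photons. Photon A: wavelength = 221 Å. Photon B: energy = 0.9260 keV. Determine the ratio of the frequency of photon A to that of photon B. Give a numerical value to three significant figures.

f_A = 1.357 × 10^16 Hz (from wavelength = 221 Å, via f = c/λ).
f_B = 2.239 × 10^17 Hz (from energy = 0.9260 keV, via f = E/h).
Ratio = 1.357 × 10^16 / 2.239 × 10^17 = 0.0606.

0.0606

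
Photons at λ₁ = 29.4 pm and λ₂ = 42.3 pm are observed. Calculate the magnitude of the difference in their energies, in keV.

Using E = hc/λ: E₁ = 6.757e-15 J, E₂ = 4.696e-15 J.
|ΔE| = |6.757e-15 − 4.696e-15| = 2.06e-15 J = 12.9 keV.

12.9 keV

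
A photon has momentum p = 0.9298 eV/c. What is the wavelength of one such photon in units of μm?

1.33 μm

(h = 6.62607015 × 10^-34 J·s, c = 2.99792458 × 10^8 m/s, 1 eV = 1.602176634 × 10^-19 J.)
First convert: p = 0.9298 eV/c = 4.9691 × 10^-28 kg·m/s.
Apply λ = h/p: λ = 1.333 × 10^-6 m.
Converting to μm: λ = 1.333 μm ≈ 1.33 μm.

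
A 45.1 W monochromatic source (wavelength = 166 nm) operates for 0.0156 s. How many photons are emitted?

5.88 × 10^17 photons

Total energy: E_total = P·t = 45.1 × 0.0156 = 0.7036 J.
Per-photon energy: E = 1.197 × 10^-18 J.
N = E_total / E_photon = 5.88 × 10^17.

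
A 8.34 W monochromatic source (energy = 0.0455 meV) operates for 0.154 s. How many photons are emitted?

Total energy: E_total = P·t = 8.34 × 0.154 = 1.284 J.
Per-photon energy: E = 7.290e-24 J.
N = E_total / E_photon = 1.76e23.

1.76e23 photons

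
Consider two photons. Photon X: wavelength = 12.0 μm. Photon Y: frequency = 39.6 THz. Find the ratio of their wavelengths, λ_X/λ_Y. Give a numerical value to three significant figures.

1.59

λ_X = 1.200e-5 m (from wavelength = 12.0 μm, via λ given directly).
λ_Y = 7.571e-6 m (from frequency = 39.6 THz, via λ = c/f).
Ratio = 1.200e-5 / 7.571e-6 = 1.59.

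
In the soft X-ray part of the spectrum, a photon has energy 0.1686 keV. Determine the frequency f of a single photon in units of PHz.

40.8 PHz

First convert: E = 0.1686 keV = 2.7013e-17 J.
Apply f = E/h: f = 4.077e16 Hz.
Converting to PHz: f = 40.77 PHz ≈ 40.8 PHz.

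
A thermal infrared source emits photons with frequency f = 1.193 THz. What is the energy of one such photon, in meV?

4.93 meV

(h = 6.62607015 × 10^-34 J·s, 1 eV = 1.602176634 × 10^-19 J.)
Convert to SI: f = 1.193 THz = 1.193 × 10^12 Hz.
For a photon E = hf, so E = 7.905 × 10^-22 J.
Converting to meV: E = 4.934 meV ≈ 4.93 meV.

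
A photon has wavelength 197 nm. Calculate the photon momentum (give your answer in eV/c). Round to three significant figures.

In SI units: λ = 197 nm = 1.97 × 10^-7 m.
The photon relation is p = h/λ, giving p = 3.363 × 10^-27 kg·m/s.
Converting to eV/c: p = 6.294 eV/c ≈ 6.29 eV/c.

6.29 eV/c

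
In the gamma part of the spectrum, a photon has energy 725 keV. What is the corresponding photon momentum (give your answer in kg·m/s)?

Use c = 2.99792458 × 10^8 m/s, 1 eV = 1.602176634 × 10^-19 J.
First convert: E = 725 keV = 1.1616 × 10^-13 J.
Since p = E/c for a photon, p = 3.875 × 10^-22 kg·m/s.
So p ≈ 3.87 × 10^-22 kg·m/s.

3.87 × 10^-22 kg·m/s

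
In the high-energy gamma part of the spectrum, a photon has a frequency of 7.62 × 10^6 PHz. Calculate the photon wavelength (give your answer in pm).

In SI units: f = 7.62 × 10^6 PHz = 7.62 × 10^21 Hz.
For a photon λ = c/f, so λ = 3.934 × 10^-14 m.
Converting to pm: λ = 0.03934 pm ≈ 0.0393 pm.

0.0393 pm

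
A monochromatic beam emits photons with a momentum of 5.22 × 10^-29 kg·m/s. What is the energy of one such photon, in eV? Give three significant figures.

0.0977 eV

Use c = 2.99792458 × 10^8 m/s, 1 eV = 1.602176634 × 10^-19 J.
Apply E = pc: E = 1.565 × 10^-20 J.
Converting to eV: E = 0.09767 eV ≈ 0.0977 eV.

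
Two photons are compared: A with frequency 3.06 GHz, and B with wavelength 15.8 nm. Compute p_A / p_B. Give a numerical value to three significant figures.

p_A = 6.763 × 10^-33 kg·m/s (from frequency = 3.06 GHz, via p = hf/c).
p_B = 4.194 × 10^-26 kg·m/s (from wavelength = 15.8 nm, via p = h/λ).
Ratio = 6.763 × 10^-33 / 4.194 × 10^-26 = 1.61 × 10^-7.

1.61 × 10^-7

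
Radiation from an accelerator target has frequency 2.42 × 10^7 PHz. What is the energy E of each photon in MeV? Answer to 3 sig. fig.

Use h = 6.62607015 × 10^-34 J·s, 1 eV = 1.602176634 × 10^-19 J.
Convert to SI: f = 2.42 × 10^7 PHz = 2.42 × 10^22 Hz.
Apply E = hf: E = 1.604 × 10^-11 J.
Converting to MeV: E = 100.1 MeV ≈ 100 MeV.

100 MeV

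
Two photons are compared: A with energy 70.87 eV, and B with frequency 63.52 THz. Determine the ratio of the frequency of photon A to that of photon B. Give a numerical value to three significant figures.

270

f_A = 1.714 × 10^16 Hz (from energy = 70.87 eV, via f = E/h).
f_B = 6.352 × 10^13 Hz (from frequency = 63.52 THz, via f given directly).
Ratio = 1.714 × 10^16 / 6.352 × 10^13 = 270.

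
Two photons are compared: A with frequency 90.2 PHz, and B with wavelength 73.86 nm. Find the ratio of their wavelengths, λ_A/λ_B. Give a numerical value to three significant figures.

λ_A = 3.324e-9 m (from frequency = 90.2 PHz, via λ = c/f).
λ_B = 7.386e-8 m (from wavelength = 73.86 nm, via λ given directly).
Ratio = 3.324e-9 / 7.386e-8 = 0.0450.

0.0450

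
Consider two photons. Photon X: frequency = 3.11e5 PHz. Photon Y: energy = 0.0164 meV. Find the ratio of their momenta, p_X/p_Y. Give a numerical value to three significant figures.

p_X = 6.874e-22 kg·m/s (from frequency = 3.11e5 PHz, via p = hf/c).
p_Y = 8.765e-33 kg·m/s (from energy = 0.0164 meV, via p = E/c).
Ratio = 6.874e-22 / 8.765e-33 = 7.84e10.

7.84e10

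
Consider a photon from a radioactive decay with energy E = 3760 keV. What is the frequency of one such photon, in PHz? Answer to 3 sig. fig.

9.09·10^5 PHz

Use h = 6.62607015·10^-34 J·s, 1 eV = 1.602176634·10^-19 J.
In SI units: E = 3760 keV = 6.0242·10^-13 J.
Since f = E/h for a photon, f = 9.092·10^20 Hz.
Converting to PHz: f = 909200 PHz ≈ 9.09·10^5 PHz.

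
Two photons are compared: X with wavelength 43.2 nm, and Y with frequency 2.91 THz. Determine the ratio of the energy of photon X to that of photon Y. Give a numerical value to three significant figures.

2380

E_X = 4.598e-18 J (from wavelength = 43.2 nm, via E = hc/λ).
E_Y = 1.928e-21 J (from frequency = 2.91 THz, via E = hf).
Ratio = 4.598e-18 / 1.928e-21 = 2380.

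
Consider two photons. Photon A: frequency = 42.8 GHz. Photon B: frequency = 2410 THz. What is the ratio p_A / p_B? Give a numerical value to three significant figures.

1.78e-5

p_A = 9.460e-32 kg·m/s (from frequency = 42.8 GHz, via p = hf/c).
p_B = 5.327e-27 kg·m/s (from frequency = 2410 THz, via p = hf/c).
Ratio = 9.460e-32 / 5.327e-27 = 1.78e-5.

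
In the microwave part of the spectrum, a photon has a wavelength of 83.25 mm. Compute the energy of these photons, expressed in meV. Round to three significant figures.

0.0149 meV

First convert: λ = 83.25 mm = 0.08325 m.
The photon relation is E = hc/λ, giving E = 2.386·10^-24 J.
Converting to meV: E = 0.01489 meV ≈ 0.0149 meV.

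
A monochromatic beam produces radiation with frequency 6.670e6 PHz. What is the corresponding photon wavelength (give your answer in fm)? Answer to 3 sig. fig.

Use c = 2.99792458e8 m/s.
In SI units: f = 6.670e6 PHz = 6.670e21 Hz.
The photon relation is λ = c/f, giving λ = 4.495e-14 m.
Converting to fm: λ = 44.95 fm ≈ 44.9 fm.

44.9 fm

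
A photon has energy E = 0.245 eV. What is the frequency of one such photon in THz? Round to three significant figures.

First convert: E = 0.245 eV = 3.9253e-20 J.
Apply f = E/h: f = 5.924e13 Hz.
Converting to THz: f = 59.24 THz ≈ 59.2 THz.

59.2 THz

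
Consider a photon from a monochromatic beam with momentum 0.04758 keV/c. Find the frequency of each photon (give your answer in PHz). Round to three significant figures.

In SI units: p = 0.04758 keV/c = 2.5428 × 10^-26 kg·m/s.
Since f = pc/h for a photon, f = 1.150 × 10^16 Hz.
Converting to PHz: f = 11.50 PHz ≈ 11.5 PHz.

11.5 PHz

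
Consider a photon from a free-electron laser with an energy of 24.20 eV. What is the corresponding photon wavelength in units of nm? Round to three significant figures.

(h = 6.62607015 × 10^-34 J·s, c = 2.99792458 × 10^8 m/s, 1 eV = 1.602176634 × 10^-19 J.)
Convert to SI: E = 24.20 eV = 3.8773 × 10^-18 J.
For a photon λ = hc/E, so λ = 5.123 × 10^-8 m.
Converting to nm: λ = 51.23 nm ≈ 51.2 nm.

51.2 nm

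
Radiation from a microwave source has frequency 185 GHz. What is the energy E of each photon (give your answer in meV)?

Take h = 6.62607015e-34 J·s, 1 eV = 1.602176634e-19 J.
First convert: f = 185 GHz = 1.85e11 Hz.
Apply E = hf: E = 1.226e-22 J.
Converting to meV: E = 0.7651 meV ≈ 0.765 meV.

0.765 meV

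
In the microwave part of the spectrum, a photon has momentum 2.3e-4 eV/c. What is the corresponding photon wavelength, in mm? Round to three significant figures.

(h = 6.62607015e-34 J·s, c = 2.99792458e8 m/s, 1 eV = 1.602176634e-19 J.)
In SI units: p = 2.3e-4 eV/c = 1.2292e-31 kg·m/s.
Since λ = h/p for a photon, λ = 0.005391 m.
Converting to mm: λ = 5.391 mm ≈ 5.39 mm.

5.39 mm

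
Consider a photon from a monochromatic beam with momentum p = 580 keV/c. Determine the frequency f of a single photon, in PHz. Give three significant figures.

Convert to SI: p = 580 keV/c = 3.0997 × 10^-22 kg·m/s.
For a photon f = pc/h, so f = 1.402 × 10^20 Hz.
Converting to PHz: f = 140200 PHz ≈ 1.40 × 10^5 PHz.

1.40 × 10^5 PHz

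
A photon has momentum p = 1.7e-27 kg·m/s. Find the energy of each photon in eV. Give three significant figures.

3.18 eV

Since E = pc for a photon, E = 5.096e-19 J.
Converting to eV: E = 3.181 eV ≈ 3.18 eV.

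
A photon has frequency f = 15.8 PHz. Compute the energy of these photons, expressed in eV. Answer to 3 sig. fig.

(h = 6.62607015 × 10^-34 J·s, 1 eV = 1.602176634 × 10^-19 J.)
In SI units: f = 15.8 PHz = 1.58 × 10^16 Hz.
The photon relation is E = hf, giving E = 1.047 × 10^-17 J.
Converting to eV: E = 65.34 eV ≈ 65.3 eV.

65.3 eV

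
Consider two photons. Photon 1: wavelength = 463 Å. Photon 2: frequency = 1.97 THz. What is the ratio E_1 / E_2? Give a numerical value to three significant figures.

3290

E_1 = 4.290e-18 J (from wavelength = 463 Å, via E = hc/λ).
E_2 = 1.305e-21 J (from frequency = 1.97 THz, via E = hf).
Ratio = 4.290e-18 / 1.305e-21 = 3290.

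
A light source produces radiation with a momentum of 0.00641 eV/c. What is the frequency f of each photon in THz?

Use h = 6.62607015e-34 J·s, c = 2.99792458e8 m/s, 1 eV = 1.602176634e-19 J.
First convert: p = 0.00641 eV/c = 3.4257e-30 kg·m/s.
For a photon f = pc/h, so f = 1.550e12 Hz.
Converting to THz: f = 1.550 THz ≈ 1.55 THz.

1.55 THz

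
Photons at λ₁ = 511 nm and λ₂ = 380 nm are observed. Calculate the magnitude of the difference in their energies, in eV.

Using E = hc/λ: E₁ = 3.887 × 10^-19 J, E₂ = 5.227 × 10^-19 J.
|ΔE| = |3.887 × 10^-19 − 5.227 × 10^-19| = 1.34 × 10^-19 J = 0.836 eV.

0.836 eV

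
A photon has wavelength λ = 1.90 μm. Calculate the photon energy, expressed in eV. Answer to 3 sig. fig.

(h = 6.62607015 × 10^-34 J·s, c = 2.99792458 × 10^8 m/s, 1 eV = 1.602176634 × 10^-19 J.)
First convert: λ = 1.90 μm = 1.90 × 10^-6 m.
The photon relation is E = hc/λ, giving E = 1.045 × 10^-19 J.
Converting to eV: E = 0.6525 eV ≈ 0.653 eV.

0.653 eV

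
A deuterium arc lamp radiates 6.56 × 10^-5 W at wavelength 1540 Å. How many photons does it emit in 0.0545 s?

Total energy: E_total = P·t = 6.56 × 10^-5 × 0.0545 = 3.575 × 10^-6 J.
Per-photon energy: E = 1.290 × 10^-18 J.
N = E_total / E_photon = 2.77 × 10^12.

2.77 × 10^12 photons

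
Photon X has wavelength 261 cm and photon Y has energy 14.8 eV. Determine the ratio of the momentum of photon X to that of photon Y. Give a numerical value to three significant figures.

3.21e-8

p_X = 2.539e-34 kg·m/s (from wavelength = 261 cm, via p = h/λ).
p_Y = 7.910e-27 kg·m/s (from energy = 14.8 eV, via p = E/c).
Ratio = 2.539e-34 / 7.910e-27 = 3.21e-8.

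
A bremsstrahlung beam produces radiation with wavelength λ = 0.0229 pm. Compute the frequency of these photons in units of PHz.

1.31e7 PHz

Take c = 2.99792458e8 m/s.
In SI units: λ = 0.0229 pm = 2.29e-14 m.
Apply f = c/λ: f = 1.309e22 Hz.
Converting to PHz: f = 1.309e7 PHz ≈ 1.31e7 PHz.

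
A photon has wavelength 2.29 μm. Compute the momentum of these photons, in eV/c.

Convert to SI: λ = 2.29 μm = 2.29e-6 m.
Apply p = h/λ: p = 2.893e-28 kg·m/s.
Converting to eV/c: p = 0.5414 eV/c ≈ 0.541 eV/c.

0.541 eV/c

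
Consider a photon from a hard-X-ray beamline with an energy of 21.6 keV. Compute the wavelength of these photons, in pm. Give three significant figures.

57.4 pm

In SI units: E = 21.6 keV = 3.4607 × 10^-15 J.
Since λ = hc/E for a photon, λ = 5.740 × 10^-11 m.
Converting to pm: λ = 57.40 pm ≈ 57.4 pm.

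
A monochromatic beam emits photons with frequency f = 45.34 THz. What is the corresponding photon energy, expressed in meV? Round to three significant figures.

(h = 6.62607015 × 10^-34 J·s, 1 eV = 1.602176634 × 10^-19 J.)
In SI units: f = 45.34 THz = 4.534 × 10^13 Hz.
For a photon E = hf, so E = 3.004 × 10^-20 J.
Converting to meV: E = 187.5 meV ≈ 188 meV.

188 meV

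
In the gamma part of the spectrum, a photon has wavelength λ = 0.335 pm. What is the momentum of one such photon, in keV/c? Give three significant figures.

3700 keV/c

Use h = 6.62607015·10^-34 J·s, c = 2.99792458·10^8 m/s, 1 eV = 1.602176634·10^-19 J.
In SI units: λ = 0.335 pm = 3.35·10^-13 m.
Since p = h/λ for a photon, p = 1.978·10^-21 kg·m/s.
Converting to keV/c: p = 3701 keV/c ≈ 3700 keV/c.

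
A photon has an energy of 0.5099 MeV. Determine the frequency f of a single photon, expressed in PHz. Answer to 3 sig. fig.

1.23 × 10^5 PHz

In SI units: E = 0.5099 MeV = 8.1695 × 10^-14 J.
Apply f = E/h: f = 1.233 × 10^20 Hz.
Converting to PHz: f = 123300 PHz ≈ 1.23 × 10^5 PHz.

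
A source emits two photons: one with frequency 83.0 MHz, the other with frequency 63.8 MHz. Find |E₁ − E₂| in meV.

Using E = hf: E₁ = 5.500e-26 J, E₂ = 4.227e-26 J.
|ΔE| = |5.500e-26 − 4.227e-26| = 1.27e-26 J = 7.94e-5 meV.

7.94e-5 meV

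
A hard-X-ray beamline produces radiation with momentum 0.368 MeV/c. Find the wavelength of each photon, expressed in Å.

0.0337 Å

Take h = 6.62607015e-34 J·s, c = 2.99792458e8 m/s, 1 eV = 1.602176634e-19 J.
First convert: p = 0.368 MeV/c = 1.9667e-22 kg·m/s.
The photon relation is λ = h/p, giving λ = 3.369e-12 m.
Converting to Å: λ = 0.03369 Å ≈ 0.0337 Å.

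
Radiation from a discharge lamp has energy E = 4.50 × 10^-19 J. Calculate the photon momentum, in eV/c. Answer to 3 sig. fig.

Use c = 2.99792458 × 10^8 m/s, 1 eV = 1.602176634 × 10^-19 J.
Since p = E/c for a photon, p = 1.501 × 10^-27 kg·m/s.
Converting to eV/c: p = 2.809 eV/c ≈ 2.81 eV/c.

2.81 eV/c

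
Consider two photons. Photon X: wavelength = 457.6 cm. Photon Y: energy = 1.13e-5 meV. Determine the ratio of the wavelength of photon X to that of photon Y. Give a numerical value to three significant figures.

λ_X = 4.576 m (from wavelength = 457.6 cm, via λ given directly).
λ_Y = 109.7 m (from energy = 1.13e-5 meV, via λ = hc/E).
Ratio = 4.576 / 109.7 = 0.0417.

0.0417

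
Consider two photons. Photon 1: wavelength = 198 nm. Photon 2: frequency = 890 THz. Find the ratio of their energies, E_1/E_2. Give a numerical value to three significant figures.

E_1 = 1.003·10^-18 J (from wavelength = 198 nm, via E = hc/λ).
E_2 = 5.897·10^-19 J (from frequency = 890 THz, via E = hf).
Ratio = 1.003·10^-18 / 5.897·10^-19 = 1.70.

1.70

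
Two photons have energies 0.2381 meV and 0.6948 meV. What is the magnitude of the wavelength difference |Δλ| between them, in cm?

0.342 cm

Using λ = hc/E: λ₁ = 0.0052072 m, λ₂ = 0.0017845 m.
|Δλ| = |0.0052072 − 0.0017845| = 0.00342 m = 0.342 cm.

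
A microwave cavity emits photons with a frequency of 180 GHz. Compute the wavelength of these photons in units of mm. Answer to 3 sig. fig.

1.67 mm

First convert: f = 180 GHz = 1.8 × 10^11 Hz.
Apply λ = c/f: λ = 0.001666 m.
Converting to mm: λ = 1.666 mm ≈ 1.67 mm.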